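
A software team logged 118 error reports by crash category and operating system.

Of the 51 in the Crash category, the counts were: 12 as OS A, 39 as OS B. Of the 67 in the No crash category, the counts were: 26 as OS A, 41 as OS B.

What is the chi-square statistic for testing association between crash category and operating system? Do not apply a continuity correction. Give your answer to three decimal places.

3.095

Row totals: 51, 67. Column totals: 38, 80. Grand total N = 118.
Expected counts (row total × column total / N):
  Crash, OS A: 51×38/118 = 16.4237
  Crash, OS B: 51×80/118 = 34.5763
  No crash, OS A: 67×38/118 = 21.5763
  No crash, OS B: 67×80/118 = 45.4237
Contributions (O − E)²/E:
  (12 − 16.4237)²/16.4237 = 1.1915
  (39 − 34.5763)²/34.5763 = 0.5660
  (26 − 21.5763)²/21.5763 = 0.9070
  (41 − 45.4237)²/45.4237 = 0.4308
χ² = 1.1915 + 0.5660 + 0.9070 + 0.4308 = 3.095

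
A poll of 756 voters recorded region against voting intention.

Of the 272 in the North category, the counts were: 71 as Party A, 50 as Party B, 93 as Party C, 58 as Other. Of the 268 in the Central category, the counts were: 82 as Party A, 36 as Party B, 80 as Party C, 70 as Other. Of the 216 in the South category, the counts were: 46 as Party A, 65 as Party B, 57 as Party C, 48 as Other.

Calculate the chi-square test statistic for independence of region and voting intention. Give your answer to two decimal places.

Row totals: 272, 268, 216. Column totals: 199, 151, 230, 176. Grand total N = 756.
Expected counts (row total × column total / N):
  North, Party A: 272×199/756 = 71.598
  North, Party B: 272×151/756 = 54.328
  North, Party C: 272×230/756 = 82.751
  North, Other: 272×176/756 = 63.323
  Central, Party A: 268×199/756 = 70.545
  Central, Party B: 268×151/756 = 53.529
  Central, Party C: 268×230/756 = 81.534
  Central, Other: 268×176/756 = 62.392
  South, Party A: 216×199/756 = 56.857
  South, Party B: 216×151/756 = 43.143
  South, Party C: 216×230/756 = 65.714
  South, Other: 216×176/756 = 50.286
Contributions (O − E)²/E:
  (71 − 71.598)²/71.598 = 0.0050
  (50 − 54.328)²/54.328 = 0.3448
  (93 − 82.751)²/82.751 = 1.2694
  (58 − 63.323)²/63.323 = 0.4475
  (82 − 70.545)²/70.545 = 1.8600
  (36 − 53.529)²/53.529 = 5.7402
  (80 − 81.534)²/81.534 = 0.0289
  (70 − 62.392)²/62.392 = 0.9277
  (46 − 56.857)²/56.857 = 2.0732
  (65 − 43.143)²/43.143 = 11.0731
  (57 − 65.714)²/65.714 = 1.1555
  (48 − 50.286)²/50.286 = 0.1039
χ² = 0.0050 + 0.3448 + 1.2694 + 0.4475 + 1.8600 + 5.7402 + 0.0289 + 0.9277 + 2.0732 + 11.0731 + 1.1555 + 0.1039 = 25.03

25.03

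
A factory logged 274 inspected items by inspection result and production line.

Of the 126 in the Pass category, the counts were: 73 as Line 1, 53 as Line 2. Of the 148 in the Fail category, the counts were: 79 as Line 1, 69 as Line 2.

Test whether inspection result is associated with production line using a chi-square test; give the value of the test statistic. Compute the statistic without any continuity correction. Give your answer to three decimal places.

Row totals: 126, 148. Column totals: 152, 122. Grand total N = 274.
Expected counts (row total × column total / N):
  Pass, Line 1: 126×152/274 = 69.8978
  Pass, Line 2: 126×122/274 = 56.1022
  Fail, Line 1: 148×152/274 = 82.1022
  Fail, Line 2: 148×122/274 = 65.8978
Contributions (O − E)²/E:
  (73 − 69.8978)²/69.8978 = 0.1377
  (53 − 56.1022)²/56.1022 = 0.1715
  (79 − 82.1022)²/82.1022 = 0.1172
  (69 − 65.8978)²/65.8978 = 0.1460
χ² = 0.1377 + 0.1715 + 0.1172 + 0.1460 = 0.572

0.572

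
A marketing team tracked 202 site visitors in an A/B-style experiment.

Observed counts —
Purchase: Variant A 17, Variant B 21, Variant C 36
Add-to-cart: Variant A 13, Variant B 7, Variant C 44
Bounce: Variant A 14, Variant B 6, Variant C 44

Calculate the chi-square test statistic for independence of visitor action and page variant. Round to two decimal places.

12.50

Row totals: 74, 64, 64. Column totals: 44, 34, 124. Grand total N = 202.
Expected counts (row total × column total / N):
  Purchase, Variant A: 74×44/202 = 16.119
  Purchase, Variant B: 74×34/202 = 12.455
  Purchase, Variant C: 74×124/202 = 45.426
  Add-to-cart, Variant A: 64×44/202 = 13.941
  Add-to-cart, Variant B: 64×34/202 = 10.772
  Add-to-cart, Variant C: 64×124/202 = 39.287
  Bounce, Variant A: 64×44/202 = 13.941
  Bounce, Variant B: 64×34/202 = 10.772
  Bounce, Variant C: 64×124/202 = 39.287
Contributions (O − E)²/E:
  (17 − 16.119)²/16.119 = 0.0482
  (21 − 12.455)²/12.455 = 5.8625
  (36 − 45.426)²/45.426 = 1.9559
  (13 − 13.941)²/13.941 = 0.0635
  (7 − 10.772)²/10.772 = 1.3208
  (44 − 39.287)²/39.287 = 0.5654
  (14 − 13.941)²/13.941 = 0.0002
  (6 − 10.772)²/10.772 = 2.1140
  (44 − 39.287)²/39.287 = 0.5654
χ² = 0.0482 + 5.8625 + 1.9559 + 0.0635 + 1.3208 + 0.5654 + 0.0002 + 2.1140 + 0.5654 = 12.50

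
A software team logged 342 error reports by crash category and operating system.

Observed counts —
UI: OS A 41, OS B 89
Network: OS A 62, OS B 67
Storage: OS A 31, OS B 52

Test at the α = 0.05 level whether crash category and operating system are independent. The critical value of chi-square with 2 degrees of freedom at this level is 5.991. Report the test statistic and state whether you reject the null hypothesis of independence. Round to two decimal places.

Row totals: 130, 129, 83. Column totals: 134, 208. Grand total N = 342.
Expected counts (row total × column total / N):
  UI, OS A: 130×134/342 = 50.936
  UI, OS B: 130×208/342 = 79.064
  Network, OS A: 129×134/342 = 50.544
  Network, OS B: 129×208/342 = 78.456
  Storage, OS A: 83×134/342 = 32.520
  Storage, OS B: 83×208/342 = 50.480
Contributions (O − E)²/E:
  (41 − 50.936)²/50.936 = 1.9382
  (89 − 79.064)²/79.064 = 1.2487
  (62 − 50.544)²/50.544 = 2.5965
  (67 − 78.456)²/78.456 = 1.6728
  (31 − 32.520)²/32.520 = 0.0710
  (52 − 50.480)²/50.480 = 0.0458
χ² = 1.9382 + 1.2487 + 2.5965 + 1.6728 + 0.0710 + 0.0458 = 7.57
df = (3−1)(2−1) = 2. Since 7.57 > 5.991, reject the null hypothesis of independence at α = 0.05.

7.57; reject H₀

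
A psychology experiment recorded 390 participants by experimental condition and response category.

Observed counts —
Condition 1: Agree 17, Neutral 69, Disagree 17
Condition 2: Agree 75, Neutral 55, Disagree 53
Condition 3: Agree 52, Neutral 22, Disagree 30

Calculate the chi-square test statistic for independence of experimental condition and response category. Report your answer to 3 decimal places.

Row totals: 103, 183, 104. Column totals: 144, 146, 100. Grand total N = 390.
Expected counts (row total × column total / N):
  Condition 1, Agree: 103×144/390 = 38.0308
  Condition 1, Neutral: 103×146/390 = 38.5590
  Condition 1, Disagree: 103×100/390 = 26.4103
  Condition 2, Agree: 183×144/390 = 67.5692
  Condition 2, Neutral: 183×146/390 = 68.5077
  Condition 2, Disagree: 183×100/390 = 46.9231
  Condition 3, Agree: 104×144/390 = 38.4000
  Condition 3, Neutral: 104×146/390 = 38.9333
  Condition 3, Disagree: 104×100/390 = 26.6667
Contributions (O − E)²/E:
  (17 − 38.0308)²/38.0308 = 11.6299
  (69 − 38.5590)²/38.5590 = 24.0321
  (17 − 26.4103)²/26.4103 = 3.3530
  (75 − 67.5692)²/67.5692 = 0.8172
  (55 − 68.5077)²/68.5077 = 2.6633
  (53 − 46.9231)²/46.9231 = 0.7870
  (52 − 38.4000)²/38.4000 = 4.8167
  (22 − 38.9333)²/38.9333 = 7.3648
  (30 − 26.6667)²/26.6667 = 0.4167
χ² = 11.6299 + 24.0321 + 3.3530 + 0.8172 + 2.6633 + 0.7870 + 4.8167 + 7.3648 + 0.4167 = 55.881

55.881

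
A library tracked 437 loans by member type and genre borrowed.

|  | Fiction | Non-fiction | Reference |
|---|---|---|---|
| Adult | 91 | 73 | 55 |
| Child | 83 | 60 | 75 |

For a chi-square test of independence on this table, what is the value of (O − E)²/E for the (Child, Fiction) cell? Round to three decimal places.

0.166

Row total (Child) = 218; column total (Fiction) = 174; N = 437.
Expected count E = 218 × 174 / 437 = 86.8009.
Contribution = (O − E)²/E = (83 − 86.8009)² / 86.8009 = 0.166.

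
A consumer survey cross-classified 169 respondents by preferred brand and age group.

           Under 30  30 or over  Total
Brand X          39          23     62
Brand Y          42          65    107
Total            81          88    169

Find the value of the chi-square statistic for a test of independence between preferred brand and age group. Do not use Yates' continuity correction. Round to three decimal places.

8.798

Grand total N = 169.
Expected counts (row total × column total / N):
  Brand X, Under 30: 62×81/169 = 29.7160
  Brand X, 30 or over: 62×88/169 = 32.2840
  Brand Y, Under 30: 107×81/169 = 51.2840
  Brand Y, 30 or over: 107×88/169 = 55.7160
Contributions (O − E)²/E:
  (39 − 29.7160)²/29.7160 = 2.9005
  (23 − 32.2840)²/32.2840 = 2.6698
  (42 − 51.2840)²/51.2840 = 1.6807
  (65 − 55.7160)²/55.7160 = 1.5470
χ² = 2.9005 + 2.6698 + 1.6807 + 1.5470 = 8.798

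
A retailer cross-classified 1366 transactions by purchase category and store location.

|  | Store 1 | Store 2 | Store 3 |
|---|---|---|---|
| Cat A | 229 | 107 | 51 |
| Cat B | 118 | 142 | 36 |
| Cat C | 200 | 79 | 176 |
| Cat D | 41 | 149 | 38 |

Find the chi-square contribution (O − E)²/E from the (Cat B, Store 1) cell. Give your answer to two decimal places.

0.70

Row total (Cat B) = 296; column total (Store 1) = 588; N = 1366.
Expected count E = 296 × 588 / 1366 = 127.414.
Contribution = (O − E)²/E = (118 − 127.414)² / 127.414 = 0.70.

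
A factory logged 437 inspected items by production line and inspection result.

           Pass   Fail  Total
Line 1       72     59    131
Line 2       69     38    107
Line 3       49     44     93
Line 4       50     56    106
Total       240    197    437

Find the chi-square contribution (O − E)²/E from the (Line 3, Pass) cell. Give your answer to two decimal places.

0.08

Row total (Line 3) = 93; column total (Pass) = 240; N = 437.
Expected count E = 93 × 240 / 437 = 51.076.
Contribution = (O − E)²/E = (49 − 51.076)² / 51.076 = 0.08.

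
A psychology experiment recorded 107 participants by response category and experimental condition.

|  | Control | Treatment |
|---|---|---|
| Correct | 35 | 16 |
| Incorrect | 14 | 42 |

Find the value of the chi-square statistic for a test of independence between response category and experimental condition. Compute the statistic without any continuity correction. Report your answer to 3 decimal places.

20.466

Row totals: 51, 56. Column totals: 49, 58. Grand total N = 107.
Expected counts (row total × column total / N):
  Correct, Control: 51×49/107 = 23.3551
  Correct, Treatment: 51×58/107 = 27.6449
  Incorrect, Control: 56×49/107 = 25.6449
  Incorrect, Treatment: 56×58/107 = 30.3551
Contributions (O − E)²/E:
  (35 − 23.3551)²/23.3551 = 5.8062
  (16 − 27.6449)²/27.6449 = 4.9052
  (14 − 25.6449)²/25.6449 = 5.2877
  (42 − 30.3551)²/30.3551 = 4.4672
χ² = 5.8062 + 4.9052 + 5.2877 + 4.4672 = 20.466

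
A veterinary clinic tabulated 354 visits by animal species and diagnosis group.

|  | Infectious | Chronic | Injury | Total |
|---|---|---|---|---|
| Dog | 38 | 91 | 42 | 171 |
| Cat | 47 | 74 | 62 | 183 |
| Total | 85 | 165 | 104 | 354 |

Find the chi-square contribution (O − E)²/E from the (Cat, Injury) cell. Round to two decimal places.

1.26

Row total (Cat) = 183; column total (Injury) = 104; N = 354.
Expected count E = 183 × 104 / 354 = 53.763.
Contribution = (O − E)²/E = (62 − 53.763)² / 53.763 = 1.26.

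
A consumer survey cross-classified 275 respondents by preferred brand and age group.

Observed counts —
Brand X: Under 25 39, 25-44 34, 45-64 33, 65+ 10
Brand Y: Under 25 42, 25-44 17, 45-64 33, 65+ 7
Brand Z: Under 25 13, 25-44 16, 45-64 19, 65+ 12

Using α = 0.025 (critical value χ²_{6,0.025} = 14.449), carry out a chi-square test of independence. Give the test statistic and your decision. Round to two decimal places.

15.18; reject H₀

Row totals: 116, 99, 60. Column totals: 94, 67, 85, 29. Grand total N = 275.
Expected counts (row total × column total / N):
  Brand X, Under 25: 116×94/275 = 39.6509
  Brand X, 25-44: 116×67/275 = 28.2618
  Brand X, 45-64: 116×85/275 = 35.8545
  Brand X, 65+: 116×29/275 = 12.2327
  Brand Y, Under 25: 99×94/275 = 33.8400
  Brand Y, 25-44: 99×67/275 = 24.1200
  Brand Y, 45-64: 99×85/275 = 30.6000
  Brand Y, 65+: 99×29/275 = 10.4400
  Brand Z, Under 25: 60×94/275 = 20.5091
  Brand Z, 25-44: 60×67/275 = 14.6182
  Brand Z, 45-64: 60×85/275 = 18.5455
  Brand Z, 65+: 60×29/275 = 6.3273
Contributions (O − E)²/E:
  (39 − 39.6509)²/39.6509 = 0.0107
  (34 − 28.2618)²/28.2618 = 1.1651
  (33 − 35.8545)²/35.8545 = 0.2273
  (10 − 12.2327)²/12.2327 = 0.4075
  (42 − 33.8400)²/33.8400 = 1.9677
  (17 − 24.1200)²/24.1200 = 2.1018
  (33 − 30.6000)²/30.6000 = 0.1882
  (7 − 10.4400)²/10.4400 = 1.1335
  (13 − 20.5091)²/20.5091 = 2.7493
  (16 − 14.6182)²/14.6182 = 0.1306
  (19 − 18.5455)²/18.5455 = 0.0111
  (12 − 6.3273)²/6.3273 = 5.0858
χ² = 0.0107 + 1.1651 + 0.2273 + 0.4075 + 1.9677 + 2.1018 + 0.1882 + 1.1335 + 2.7493 + 0.1306 + 0.0111 + 5.0858 = 15.18
df = (3−1)(4−1) = 6. Since 15.18 > 14.449, reject the null hypothesis of independence at α = 0.025.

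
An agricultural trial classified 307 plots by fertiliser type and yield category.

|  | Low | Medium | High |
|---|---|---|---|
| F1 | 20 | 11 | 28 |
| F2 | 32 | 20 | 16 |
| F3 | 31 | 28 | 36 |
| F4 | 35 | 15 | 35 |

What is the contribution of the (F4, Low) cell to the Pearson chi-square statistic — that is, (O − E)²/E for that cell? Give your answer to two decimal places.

Row total (F4) = 85; column total (Low) = 118; N = 307.
Expected count E = 85 × 118 / 307 = 32.671.
Contribution = (O − E)²/E = (35 − 32.671)² / 32.671 = 0.17.

0.17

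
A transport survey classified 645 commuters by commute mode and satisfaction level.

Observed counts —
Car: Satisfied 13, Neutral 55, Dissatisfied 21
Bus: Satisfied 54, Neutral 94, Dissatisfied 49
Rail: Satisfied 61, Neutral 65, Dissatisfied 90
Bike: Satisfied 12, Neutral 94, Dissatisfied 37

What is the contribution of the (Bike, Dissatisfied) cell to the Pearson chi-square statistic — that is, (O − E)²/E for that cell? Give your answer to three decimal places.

1.020

Row total (Bike) = 143; column total (Dissatisfied) = 197; N = 645.
Expected count E = 143 × 197 / 645 = 43.6760.
Contribution = (O − E)²/E = (37 − 43.6760)² / 43.6760 = 1.020.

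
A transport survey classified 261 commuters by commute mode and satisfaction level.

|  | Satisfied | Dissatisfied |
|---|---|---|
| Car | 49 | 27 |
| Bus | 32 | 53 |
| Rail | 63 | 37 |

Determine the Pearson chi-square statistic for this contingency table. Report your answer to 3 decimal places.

15.691

Row totals: 76, 85, 100. Column totals: 144, 117. Grand total N = 261.
Expected counts (row total × column total / N):
  Car, Satisfied: 76×144/261 = 41.93103
  Car, Dissatisfied: 76×117/261 = 34.06897
  Bus, Satisfied: 85×144/261 = 46.89655
  Bus, Dissatisfied: 85×117/261 = 38.10345
  Rail, Satisfied: 100×144/261 = 55.17241
  Rail, Dissatisfied: 100×117/261 = 44.82759
Contributions (O − E)²/E:
  (49 − 41.93103)²/41.93103 = 1.1917
  (27 − 34.06897)²/34.06897 = 1.4667
  (32 − 46.89655)²/46.89655 = 4.7318
  (53 − 38.10345)²/38.10345 = 5.8238
  (63 − 55.17241)²/55.17241 = 1.1105
  (37 − 44.82759)²/44.82759 = 1.3668
χ² = 1.1917 + 1.4667 + 4.7318 + 5.8238 + 1.1105 + 1.3668 = 15.691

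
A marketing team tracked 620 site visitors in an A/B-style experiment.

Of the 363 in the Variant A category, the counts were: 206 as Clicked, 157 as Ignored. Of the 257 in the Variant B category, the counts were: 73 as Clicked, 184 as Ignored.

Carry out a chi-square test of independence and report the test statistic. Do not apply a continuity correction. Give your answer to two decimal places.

Row totals: 363, 257. Column totals: 279, 341. Grand total N = 620.
Expected counts (row total × column total / N):
  Variant A, Clicked: 363×279/620 = 163.350
  Variant A, Ignored: 363×341/620 = 199.650
  Variant B, Clicked: 257×279/620 = 115.650
  Variant B, Ignored: 257×341/620 = 141.350
Contributions (O − E)²/E:
  (206 − 163.350)²/163.350 = 11.1357
  (157 − 199.650)²/199.650 = 9.1111
  (73 − 115.650)²/115.650 = 15.7287
  (184 − 141.350)²/141.350 = 12.8689
χ² = 11.1357 + 9.1111 + 15.7287 + 12.8689 = 48.84

48.84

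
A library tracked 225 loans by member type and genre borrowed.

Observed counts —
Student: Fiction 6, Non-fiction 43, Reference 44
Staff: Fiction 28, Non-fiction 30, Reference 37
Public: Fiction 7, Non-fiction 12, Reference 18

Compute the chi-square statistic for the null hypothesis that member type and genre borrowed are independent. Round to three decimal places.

Row totals: 93, 95, 37. Column totals: 41, 85, 99. Grand total N = 225.
Expected counts (row total × column total / N):
  Student, Fiction: 93×41/225 = 16.9467
  Student, Non-fiction: 93×85/225 = 35.1333
  Student, Reference: 93×99/225 = 40.9200
  Staff, Fiction: 95×41/225 = 17.3111
  Staff, Non-fiction: 95×85/225 = 35.8889
  Staff, Reference: 95×99/225 = 41.8000
  Public, Fiction: 37×41/225 = 6.7422
  Public, Non-fiction: 37×85/225 = 13.9778
  Public, Reference: 37×99/225 = 16.2800
Contributions (O − E)²/E:
  (6 − 16.9467)²/16.9467 = 7.0710
  (43 − 35.1333)²/35.1333 = 1.7614
  (44 − 40.9200)²/40.9200 = 0.2318
  (28 − 17.3111)²/17.3111 = 6.6000
  (30 − 35.8889)²/35.8889 = 0.9663
  (37 − 41.8000)²/41.8000 = 0.5512
  (7 − 6.7422)²/6.7422 = 0.0099
  (12 − 13.9778)²/13.9778 = 0.2799
  (18 − 16.2800)²/16.2800 = 0.1817
χ² = 7.0710 + 1.7614 + 0.2318 + 6.6000 + 0.9663 + 0.5512 + 0.0099 + 0.2799 + 0.1817 = 17.653

17.653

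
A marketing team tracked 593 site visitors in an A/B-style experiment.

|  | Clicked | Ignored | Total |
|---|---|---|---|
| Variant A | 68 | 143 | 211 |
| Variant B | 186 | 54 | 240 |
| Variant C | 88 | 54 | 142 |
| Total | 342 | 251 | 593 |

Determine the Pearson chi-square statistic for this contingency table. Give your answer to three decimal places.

Grand total N = 593.
Expected counts (row total × column total / N):
  Variant A, Clicked: 211×342/593 = 121.68971
  Variant A, Ignored: 211×251/593 = 89.31029
  Variant B, Clicked: 240×342/593 = 138.41484
  Variant B, Ignored: 240×251/593 = 101.58516
  Variant C, Clicked: 142×342/593 = 81.89545
  Variant C, Ignored: 142×251/593 = 60.10455
Contributions (O − E)²/E:
  (68 − 121.68971)²/121.68971 = 23.6880
  (143 − 89.31029)²/89.31029 = 32.2761
  (186 − 138.41484)²/138.41484 = 16.3591
  (54 − 101.58516)²/101.58516 = 22.2901
  (88 − 81.89545)²/81.89545 = 0.4550
  (54 − 60.10455)²/60.10455 = 0.6200
χ² = 23.6880 + 32.2761 + 16.3591 + 22.2901 + 0.4550 + 0.6200 = 95.688

95.688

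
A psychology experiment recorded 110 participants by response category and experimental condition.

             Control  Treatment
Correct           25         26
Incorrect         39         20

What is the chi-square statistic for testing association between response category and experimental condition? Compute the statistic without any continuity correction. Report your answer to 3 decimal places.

3.281

Row totals: 51, 59. Column totals: 64, 46. Grand total N = 110.
Expected counts (row total × column total / N):
  Correct, Control: 51×64/110 = 29.6727
  Correct, Treatment: 51×46/110 = 21.3273
  Incorrect, Control: 59×64/110 = 34.3273
  Incorrect, Treatment: 59×46/110 = 24.6727
Contributions (O − E)²/E:
  (25 − 29.6727)²/29.6727 = 0.7358
  (26 − 21.3273)²/21.3273 = 1.0238
  (39 − 34.3273)²/34.3273 = 0.6361
  (20 − 24.6727)²/24.6727 = 0.8850
χ² = 0.7358 + 1.0238 + 0.6361 + 0.8850 = 3.281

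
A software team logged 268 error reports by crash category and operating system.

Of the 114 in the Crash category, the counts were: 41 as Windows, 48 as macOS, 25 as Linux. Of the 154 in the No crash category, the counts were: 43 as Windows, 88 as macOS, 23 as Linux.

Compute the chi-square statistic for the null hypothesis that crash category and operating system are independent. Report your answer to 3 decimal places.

6.061

Row totals: 114, 154. Column totals: 84, 136, 48. Grand total N = 268.
Expected counts (row total × column total / N):
  Crash, Windows: 114×84/268 = 35.7313
  Crash, macOS: 114×136/268 = 57.8507
  Crash, Linux: 114×48/268 = 20.4179
  No crash, Windows: 154×84/268 = 48.2687
  No crash, macOS: 154×136/268 = 78.1493
  No crash, Linux: 154×48/268 = 27.5821
Contributions (O − E)²/E:
  (41 − 35.7313)²/35.7313 = 0.7769
  (48 − 57.8507)²/57.8507 = 1.6774
  (25 − 20.4179)²/20.4179 = 1.0283
  (43 − 48.2687)²/48.2687 = 0.5751
  (88 − 78.1493)²/78.1493 = 1.2417
  (23 − 27.5821)²/27.5821 = 0.7612
χ² = 0.7769 + 1.6774 + 1.0283 + 0.5751 + 1.2417 + 0.7612 = 6.061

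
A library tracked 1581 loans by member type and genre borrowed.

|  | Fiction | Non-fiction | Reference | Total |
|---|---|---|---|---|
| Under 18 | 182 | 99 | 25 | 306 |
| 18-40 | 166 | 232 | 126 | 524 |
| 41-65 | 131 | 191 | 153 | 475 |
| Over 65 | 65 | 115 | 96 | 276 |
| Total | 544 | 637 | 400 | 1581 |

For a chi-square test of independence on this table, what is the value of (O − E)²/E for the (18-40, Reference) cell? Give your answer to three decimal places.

Row total (18-40) = 524; column total (Reference) = 400; N = 1581.
Expected count E = 524 × 400 / 1581 = 132.57432.
Contribution = (O − E)²/E = (126 − 132.57432)² / 132.57432 = 0.326.

0.326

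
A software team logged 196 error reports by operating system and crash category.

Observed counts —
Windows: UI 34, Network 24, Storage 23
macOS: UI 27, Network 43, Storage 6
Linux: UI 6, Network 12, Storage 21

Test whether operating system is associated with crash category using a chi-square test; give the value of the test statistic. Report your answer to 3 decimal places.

Row totals: 81, 76, 39. Column totals: 67, 79, 50. Grand total N = 196.
Expected counts (row total × column total / N):
  Windows, UI: 81×67/196 = 27.6888
  Windows, Network: 81×79/196 = 32.6480
  Windows, Storage: 81×50/196 = 20.6633
  macOS, UI: 76×67/196 = 25.9796
  macOS, Network: 76×79/196 = 30.6327
  macOS, Storage: 76×50/196 = 19.3878
  Linux, UI: 39×67/196 = 13.3316
  Linux, Network: 39×79/196 = 15.7194
  Linux, Storage: 39×50/196 = 9.9490
Contributions (O − E)²/E:
  (34 − 27.6888)²/27.6888 = 1.4385
  (24 − 32.6480)²/32.6480 = 2.2907
  (23 − 20.6633)²/20.6633 = 0.2642
  (27 − 25.9796)²/25.9796 = 0.0401
  (43 − 30.6327)²/30.6327 = 4.9930
  (6 − 19.3878)²/19.3878 = 9.2446
  (6 − 13.3316)²/13.3316 = 4.0320
  (12 − 15.7194)²/15.7194 = 0.8801
  (21 − 9.9490)²/9.9490 = 12.2751
χ² = 1.4385 + 2.2907 + 0.2642 + 0.0401 + 4.9930 + 9.2446 + 4.0320 + 0.8801 + 12.2751 = 35.458

35.458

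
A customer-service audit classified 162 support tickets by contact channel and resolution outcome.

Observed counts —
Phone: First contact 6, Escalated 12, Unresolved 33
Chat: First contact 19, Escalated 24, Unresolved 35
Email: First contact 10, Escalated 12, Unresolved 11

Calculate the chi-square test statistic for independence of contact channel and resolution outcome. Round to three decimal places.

9.406

Row totals: 51, 78, 33. Column totals: 35, 48, 79. Grand total N = 162.
Expected counts (row total × column total / N):
  Phone, First contact: 51×35/162 = 11.0185
  Phone, Escalated: 51×48/162 = 15.1111
  Phone, Unresolved: 51×79/162 = 24.8704
  Chat, First contact: 78×35/162 = 16.8519
  Chat, Escalated: 78×48/162 = 23.1111
  Chat, Unresolved: 78×79/162 = 38.0370
  Email, First contact: 33×35/162 = 7.1296
  Email, Escalated: 33×48/162 = 9.7778
  Email, Unresolved: 33×79/162 = 16.0926
Contributions (O − E)²/E:
  (6 − 11.0185)²/11.0185 = 2.2857
  (12 − 15.1111)²/15.1111 = 0.6405
  (33 − 24.8704)²/24.8704 = 2.6574
  (19 − 16.8519)²/16.8519 = 0.2738
  (24 − 23.1111)²/23.1111 = 0.0342
  (35 − 38.0370)²/38.0370 = 0.2425
  (10 − 7.1296)²/7.1296 = 1.1556
  (12 − 9.7778)²/9.7778 = 0.5050
  (11 − 16.0926)²/16.0926 = 1.6116
χ² = 2.2857 + 0.6405 + 2.6574 + 0.2738 + 0.0342 + 0.2425 + 1.1556 + 0.5050 + 1.6116 = 9.406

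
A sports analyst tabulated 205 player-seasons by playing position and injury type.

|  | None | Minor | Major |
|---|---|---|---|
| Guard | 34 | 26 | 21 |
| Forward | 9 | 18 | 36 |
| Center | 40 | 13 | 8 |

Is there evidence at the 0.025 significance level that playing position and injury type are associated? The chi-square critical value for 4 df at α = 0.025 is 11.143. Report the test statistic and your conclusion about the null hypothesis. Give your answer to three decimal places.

Row totals: 81, 63, 61. Column totals: 83, 57, 65. Grand total N = 205.
Expected counts (row total × column total / N):
  Guard, None: 81×83/205 = 32.7951
  Guard, Minor: 81×57/205 = 22.5220
  Guard, Major: 81×65/205 = 25.6829
  Forward, None: 63×83/205 = 25.5073
  Forward, Minor: 63×57/205 = 17.5171
  Forward, Major: 63×65/205 = 19.9756
  Center, None: 61×83/205 = 24.6976
  Center, Minor: 61×57/205 = 16.9610
  Center, Major: 61×65/205 = 19.3415
Contributions (O − E)²/E:
  (34 − 32.7951)²/32.7951 = 0.0443
  (26 − 22.5220)²/22.5220 = 0.5371
  (21 − 25.6829)²/25.6829 = 0.8539
  (9 − 25.5073)²/25.5073 = 10.6829
  (18 − 17.5171)²/17.5171 = 0.0133
  (36 − 19.9756)²/19.9756 = 12.8548
  (40 − 24.6976)²/24.6976 = 9.4812
  (13 − 16.9610)²/16.9610 = 0.9250
  (8 − 19.3415)²/19.3415 = 6.6504
χ² = 0.0443 + 0.5371 + 0.8539 + 10.6829 + 0.0133 + 12.8548 + 9.4812 + 0.9250 + 6.6504 = 42.043
df = (3−1)(3−1) = 4. Since 42.043 > 11.143, reject the null hypothesis of independence at α = 0.025.

42.043; reject H₀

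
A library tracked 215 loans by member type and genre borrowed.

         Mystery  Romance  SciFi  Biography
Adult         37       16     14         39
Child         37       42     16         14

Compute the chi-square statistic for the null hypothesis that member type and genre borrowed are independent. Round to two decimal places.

Row totals: 106, 109. Column totals: 74, 58, 30, 53. Grand total N = 215.
Expected counts (row total × column total / N):
  Adult, Mystery: 106×74/215 = 36.4837
  Adult, Romance: 106×58/215 = 28.5953
  Adult, SciFi: 106×30/215 = 14.7907
  Adult, Biography: 106×53/215 = 26.1302
  Child, Mystery: 109×74/215 = 37.5163
  Child, Romance: 109×58/215 = 29.4047
  Child, SciFi: 109×30/215 = 15.2093
  Child, Biography: 109×53/215 = 26.8698
Contributions (O − E)²/E:
  (37 − 36.4837)²/36.4837 = 0.0073
  (16 − 28.5953)²/28.5953 = 5.5478
  (14 − 14.7907)²/14.7907 = 0.0423
  (39 − 26.1302)²/26.1302 = 6.3387
  (37 − 37.5163)²/37.5163 = 0.0071
  (42 − 29.4047)²/29.4047 = 5.3951
  (16 − 15.2093)²/15.2093 = 0.0411
  (14 − 26.8698)²/26.8698 = 6.1642
χ² = 0.0073 + 5.5478 + 0.0423 + 6.3387 + 0.0071 + 5.3951 + 0.0411 + 6.1642 = 23.54

23.54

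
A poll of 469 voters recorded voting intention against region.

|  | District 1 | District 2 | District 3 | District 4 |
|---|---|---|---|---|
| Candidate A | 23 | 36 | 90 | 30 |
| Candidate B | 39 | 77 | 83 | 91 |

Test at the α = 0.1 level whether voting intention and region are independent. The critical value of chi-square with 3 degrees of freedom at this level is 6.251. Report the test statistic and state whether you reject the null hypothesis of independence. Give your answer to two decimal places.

Row totals: 179, 290. Column totals: 62, 113, 173, 121. Grand total N = 469.
Expected counts (row total × column total / N):
  Candidate A, District 1: 179×62/469 = 23.663
  Candidate A, District 2: 179×113/469 = 43.128
  Candidate A, District 3: 179×173/469 = 66.028
  Candidate A, District 4: 179×121/469 = 46.181
  Candidate B, District 1: 290×62/469 = 38.337
  Candidate B, District 2: 290×113/469 = 69.872
  Candidate B, District 3: 290×173/469 = 106.972
  Candidate B, District 4: 290×121/469 = 74.819
Contributions (O − E)²/E:
  (23 − 23.663)²/23.663 = 0.0186
  (36 − 43.128)²/43.128 = 1.1781
  (90 − 66.028)²/66.028 = 8.7032
  (30 − 46.181)²/46.181 = 5.6695
  (39 − 38.337)²/38.337 = 0.0115
  (77 − 69.872)²/69.872 = 0.7272
  (83 − 106.972)²/106.972 = 5.3720
  (91 − 74.819)²/74.819 = 3.4994
χ² = 0.0186 + 1.1781 + 8.7032 + 5.6695 + 0.0115 + 0.7272 + 5.3720 + 3.4994 = 25.18
df = (2−1)(4−1) = 3. Since 25.18 > 6.251, reject the null hypothesis of independence at α = 0.1.

25.18; reject H₀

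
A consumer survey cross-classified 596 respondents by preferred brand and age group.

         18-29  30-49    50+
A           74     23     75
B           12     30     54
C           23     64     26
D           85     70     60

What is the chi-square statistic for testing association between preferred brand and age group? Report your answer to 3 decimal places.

Row totals: 172, 96, 113, 215. Column totals: 194, 187, 215. Grand total N = 596.
Expected counts (row total × column total / N):
  A, 18-29: 172×194/596 = 55.9866
  A, 30-49: 172×187/596 = 53.9664
  A, 50+: 172×215/596 = 62.0470
  B, 18-29: 96×194/596 = 31.2483
  B, 30-49: 96×187/596 = 30.1208
  B, 50+: 96×215/596 = 34.6309
  C, 18-29: 113×194/596 = 36.7819
  C, 30-49: 113×187/596 = 35.4547
  C, 50+: 113×215/596 = 40.7634
  D, 18-29: 215×194/596 = 69.9832
  D, 30-49: 215×187/596 = 67.4581
  D, 50+: 215×215/596 = 77.5587
Contributions (O − E)²/E:
  (74 − 55.9866)²/55.9866 = 5.7957
  (23 − 53.9664)²/53.9664 = 17.7688
  (75 − 62.0470)²/62.0470 = 2.7041
  (12 − 31.2483)²/31.2483 = 11.8566
  (30 − 30.1208)²/30.1208 = 0.0005
  (54 − 34.6309)²/34.6309 = 10.8332
  (23 − 36.7819)²/36.7819 = 5.1640
  (64 − 35.4547)²/35.4547 = 22.9824
  (26 − 40.7634)²/40.7634 = 5.3469
  (85 − 69.9832)²/69.9832 = 3.2223
  (70 − 67.4581)²/67.4581 = 0.0958
  (60 − 77.5587)²/77.5587 = 3.9752
χ² = 5.7957 + 17.7688 + 2.7041 + 11.8566 + 0.0005 + 10.8332 + 5.1640 + 22.9824 + 5.3469 + 3.2223 + 0.0958 + 3.9752 = 89.745

89.745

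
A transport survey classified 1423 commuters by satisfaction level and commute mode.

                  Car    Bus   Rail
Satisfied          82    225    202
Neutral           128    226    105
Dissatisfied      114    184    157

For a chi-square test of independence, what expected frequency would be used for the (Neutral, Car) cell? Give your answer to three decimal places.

Row total (Neutral) = 459; column total (Car) = 324; grand total N = 1423.
Expected count = (row total × column total) / N = 459 × 324 / 1423 = 104.509.

104.509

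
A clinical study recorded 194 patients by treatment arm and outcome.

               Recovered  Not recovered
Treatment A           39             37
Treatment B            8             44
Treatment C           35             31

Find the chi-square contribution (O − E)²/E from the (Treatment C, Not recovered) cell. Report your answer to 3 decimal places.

1.324

Row total (Treatment C) = 66; column total (Not recovered) = 112; N = 194.
Expected count E = 66 × 112 / 194 = 38.1031.
Contribution = (O − E)²/E = (31 − 38.1031)² / 38.1031 = 1.324.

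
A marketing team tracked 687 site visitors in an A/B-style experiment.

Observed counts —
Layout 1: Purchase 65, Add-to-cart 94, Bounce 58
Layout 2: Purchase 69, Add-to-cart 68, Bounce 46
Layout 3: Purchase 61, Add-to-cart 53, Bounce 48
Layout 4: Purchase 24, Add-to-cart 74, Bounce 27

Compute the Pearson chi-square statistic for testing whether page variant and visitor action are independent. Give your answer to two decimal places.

25.26

Row totals: 217, 183, 162, 125. Column totals: 219, 289, 179. Grand total N = 687.
Expected counts (row total × column total / N):
  Layout 1, Purchase: 217×219/687 = 69.175
  Layout 1, Add-to-cart: 217×289/687 = 91.285
  Layout 1, Bounce: 217×179/687 = 56.540
  Layout 2, Purchase: 183×219/687 = 58.336
  Layout 2, Add-to-cart: 183×289/687 = 76.983
  Layout 2, Bounce: 183×179/687 = 47.681
  Layout 3, Purchase: 162×219/687 = 51.642
  Layout 3, Add-to-cart: 162×289/687 = 68.148
  Layout 3, Bounce: 162×179/687 = 42.210
  Layout 4, Purchase: 125×219/687 = 39.847
  Layout 4, Add-to-cart: 125×289/687 = 52.584
  Layout 4, Bounce: 125×179/687 = 32.569
Contributions (O − E)²/E:
  (65 − 69.175)²/69.175 = 0.2520
  (94 − 91.285)²/91.285 = 0.0807
  (58 − 56.540)²/56.540 = 0.0377
  (69 − 58.336)²/58.336 = 1.9494
  (68 − 76.983)²/76.983 = 1.0482
  (46 − 47.681)²/47.681 = 0.0593
  (61 − 51.642)²/51.642 = 1.6958
  (53 − 68.148)²/68.148 = 3.3671
  (48 − 42.210)²/42.210 = 0.7942
  (24 − 39.847)²/39.847 = 6.3023
  (74 − 52.584)²/52.584 = 8.7221
  (27 − 32.569)²/32.569 = 0.9522
χ² = 0.2520 + 0.0807 + 0.0377 + 1.9494 + 1.0482 + 0.0593 + 1.6958 + 3.3671 + 0.7942 + 6.3023 + 8.7221 + 0.9522 = 25.26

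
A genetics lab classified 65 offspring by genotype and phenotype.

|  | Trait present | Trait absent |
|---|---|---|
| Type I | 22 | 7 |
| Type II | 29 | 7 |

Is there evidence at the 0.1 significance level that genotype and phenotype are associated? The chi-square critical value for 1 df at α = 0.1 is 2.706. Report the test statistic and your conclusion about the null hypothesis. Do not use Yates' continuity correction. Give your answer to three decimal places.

Row totals: 29, 36. Column totals: 51, 14. Grand total N = 65.
Expected counts (row total × column total / N):
  Type I, Trait present: 29×51/65 = 22.7538
  Type I, Trait absent: 29×14/65 = 6.2462
  Type II, Trait present: 36×51/65 = 28.2462
  Type II, Trait absent: 36×14/65 = 7.7538
Contributions (O − E)²/E:
  (22 − 22.7538)²/22.7538 = 0.0250
  (7 − 6.2462)²/6.2462 = 0.0910
  (29 − 28.2462)²/28.2462 = 0.0201
  (7 − 7.7538)²/7.7538 = 0.0733
χ² = 0.0250 + 0.0910 + 0.0201 + 0.0733 = 0.209
df = (2−1)(2−1) = 1. Since 0.209 < 2.706, fail to reject the null hypothesis of independence at α = 0.1.

0.209; fail to reject H₀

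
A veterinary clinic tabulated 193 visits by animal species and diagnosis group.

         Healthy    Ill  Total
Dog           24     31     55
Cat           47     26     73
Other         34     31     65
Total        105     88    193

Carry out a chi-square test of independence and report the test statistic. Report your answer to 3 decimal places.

Grand total N = 193.
Expected counts (row total × column total / N):
  Dog, Healthy: 55×105/193 = 29.9223
  Dog, Ill: 55×88/193 = 25.0777
  Cat, Healthy: 73×105/193 = 39.7150
  Cat, Ill: 73×88/193 = 33.2850
  Other, Healthy: 65×105/193 = 35.3627
  Other, Ill: 65×88/193 = 29.6373
Contributions (O − E)²/E:
  (24 − 29.9223)²/29.9223 = 1.1722
  (31 − 25.0777)²/25.0777 = 1.3986
  (47 − 39.7150)²/39.7150 = 1.3363
  (26 − 33.2850)²/33.2850 = 1.5944
  (34 − 35.3627)²/35.3627 = 0.0525
  (31 − 29.6373)²/29.6373 = 0.0627
χ² = 1.1722 + 1.3986 + 1.3363 + 1.5944 + 0.0525 + 0.0627 = 5.617

5.617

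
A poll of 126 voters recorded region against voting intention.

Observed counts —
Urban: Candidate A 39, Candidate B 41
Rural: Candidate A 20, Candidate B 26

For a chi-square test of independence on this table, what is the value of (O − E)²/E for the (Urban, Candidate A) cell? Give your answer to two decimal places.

Row total (Urban) = 80; column total (Candidate A) = 59; N = 126.
Expected count E = 80 × 59 / 126 = 37.460.
Contribution = (O − E)²/E = (39 − 37.460)² / 37.460 = 0.06.

0.06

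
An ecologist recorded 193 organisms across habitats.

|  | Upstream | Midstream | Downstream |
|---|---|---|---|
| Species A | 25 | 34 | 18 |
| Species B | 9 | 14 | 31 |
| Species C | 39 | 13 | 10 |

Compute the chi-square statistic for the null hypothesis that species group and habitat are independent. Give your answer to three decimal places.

42.149

Row totals: 77, 54, 62. Column totals: 73, 61, 59. Grand total N = 193.
Expected counts (row total × column total / N):
  Species A, Upstream: 77×73/193 = 29.1244
  Species A, Midstream: 77×61/193 = 24.3368
  Species A, Downstream: 77×59/193 = 23.5389
  Species B, Upstream: 54×73/193 = 20.4249
  Species B, Midstream: 54×61/193 = 17.0674
  Species B, Downstream: 54×59/193 = 16.5078
  Species C, Upstream: 62×73/193 = 23.4508
  Species C, Midstream: 62×61/193 = 19.5959
  Species C, Downstream: 62×59/193 = 18.9534
Contributions (O − E)²/E:
  (25 − 29.1244)²/29.1244 = 0.5841
  (34 − 24.3368)²/24.3368 = 3.8369
  (18 − 23.5389)²/23.5389 = 1.3033
  (9 − 20.4249)²/20.4249 = 6.3906
  (14 − 17.0674)²/17.0674 = 0.5513
  (31 − 16.5078)²/16.5078 = 12.7227
  (39 − 23.4508)²/23.4508 = 10.3100
  (13 − 19.5959)²/19.5959 = 2.2202
  (10 − 18.9534)²/18.9534 = 4.2295
χ² = 0.5841 + 3.8369 + 1.3033 + 6.3906 + 0.5513 + 12.7227 + 10.3100 + 2.2202 + 4.2295 = 42.149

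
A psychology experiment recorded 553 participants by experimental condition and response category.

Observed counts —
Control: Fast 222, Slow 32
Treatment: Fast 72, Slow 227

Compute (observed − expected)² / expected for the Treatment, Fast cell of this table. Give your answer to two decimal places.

Row total (Treatment) = 299; column total (Fast) = 294; N = 553.
Expected count E = 299 × 294 / 553 = 158.962.
Contribution = (O − E)²/E = (72 − 158.962)² / 158.962 = 47.57.

47.57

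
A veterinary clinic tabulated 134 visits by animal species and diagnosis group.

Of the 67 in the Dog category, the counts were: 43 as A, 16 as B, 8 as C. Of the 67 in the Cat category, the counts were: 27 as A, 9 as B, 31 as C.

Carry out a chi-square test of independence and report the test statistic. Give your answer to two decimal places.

19.18

Row totals: 67, 67. Column totals: 70, 25, 39. Grand total N = 134.
Expected counts (row total × column total / N):
  Dog, A: 67×70/134 = 35.000
  Dog, B: 67×25/134 = 12.500
  Dog, C: 67×39/134 = 19.500
  Cat, A: 67×70/134 = 35.000
  Cat, B: 67×25/134 = 12.500
  Cat, C: 67×39/134 = 19.500
Contributions (O − E)²/E:
  (43 − 35.000)²/35.000 = 1.8286
  (16 − 12.500)²/12.500 = 0.9800
  (8 − 19.500)²/19.500 = 6.7821
  (27 − 35.000)²/35.000 = 1.8286
  (9 − 12.500)²/12.500 = 0.9800
  (31 − 19.500)²/19.500 = 6.7821
χ² = 1.8286 + 0.9800 + 6.7821 + 1.8286 + 0.9800 + 6.7821 = 19.18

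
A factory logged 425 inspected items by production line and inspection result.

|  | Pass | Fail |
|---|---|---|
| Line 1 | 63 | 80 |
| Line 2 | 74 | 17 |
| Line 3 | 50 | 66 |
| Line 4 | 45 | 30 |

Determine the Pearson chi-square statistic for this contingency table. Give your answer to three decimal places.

39.687

Row totals: 143, 91, 116, 75. Column totals: 232, 193. Grand total N = 425.
Expected counts (row total × column total / N):
  Line 1, Pass: 143×232/425 = 78.0612
  Line 1, Fail: 143×193/425 = 64.9388
  Line 2, Pass: 91×232/425 = 49.6753
  Line 2, Fail: 91×193/425 = 41.3247
  Line 3, Pass: 116×232/425 = 63.3224
  Line 3, Fail: 116×193/425 = 52.6776
  Line 4, Pass: 75×232/425 = 40.9412
  Line 4, Fail: 75×193/425 = 34.0588
Contributions (O − E)²/E:
  (63 − 78.0612)²/78.0612 = 2.9059
  (80 − 64.9388)²/64.9388 = 3.4931
  (74 − 49.6753)²/49.6753 = 11.9112
  (17 − 41.3247)²/41.3247 = 14.3181
  (50 − 63.3224)²/63.3224 = 2.8029
  (66 − 52.6776)²/52.6776 = 3.3693
  (45 − 40.9412)²/40.9412 = 0.4024
  (30 − 34.0588)²/34.0588 = 0.4837
χ² = 2.9059 + 3.4931 + 11.9112 + 14.3181 + 2.8029 + 3.3693 + 0.4024 + 0.4837 = 39.687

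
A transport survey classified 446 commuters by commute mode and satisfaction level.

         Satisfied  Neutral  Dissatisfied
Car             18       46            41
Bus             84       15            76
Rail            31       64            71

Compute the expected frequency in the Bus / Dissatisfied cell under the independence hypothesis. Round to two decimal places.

Row total (Bus) = 175; column total (Dissatisfied) = 188; grand total N = 446.
Expected count = (row total × column total) / N = 175 × 188 / 446 = 73.77.

73.77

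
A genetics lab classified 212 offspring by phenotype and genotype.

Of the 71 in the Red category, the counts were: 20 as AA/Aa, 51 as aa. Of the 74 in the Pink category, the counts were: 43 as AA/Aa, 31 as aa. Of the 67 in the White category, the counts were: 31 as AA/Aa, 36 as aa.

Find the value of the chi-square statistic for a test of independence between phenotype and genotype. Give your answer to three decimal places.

Row totals: 71, 74, 67. Column totals: 94, 118. Grand total N = 212.
Expected counts (row total × column total / N):
  Red, AA/Aa: 71×94/212 = 31.4811
  Red, aa: 71×118/212 = 39.5189
  Pink, AA/Aa: 74×94/212 = 32.8113
  Pink, aa: 74×118/212 = 41.1887
  White, AA/Aa: 67×94/212 = 29.7075
  White, aa: 67×118/212 = 37.2925
Contributions (O − E)²/E:
  (20 − 31.4811)²/31.4811 = 4.1871
  (51 − 39.5189)²/39.5189 = 3.3355
  (43 − 32.8113)²/32.8113 = 3.1638
  (31 − 41.1887)²/41.1887 = 2.5203
  (31 − 29.7075)²/29.7075 = 0.0562
  (36 − 37.2925)²/37.2925 = 0.0448
χ² = 4.1871 + 3.3355 + 3.1638 + 2.5203 + 0.0562 + 0.0448 = 13.308

13.308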